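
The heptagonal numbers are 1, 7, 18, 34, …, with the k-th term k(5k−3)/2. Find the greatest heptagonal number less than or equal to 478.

Solve n(5n−3)/2 ≤ 478 for integer n.
n = 14 gives 469 ≤ 478, while n = 15 gives 540 > 478; so the answer is 469.

469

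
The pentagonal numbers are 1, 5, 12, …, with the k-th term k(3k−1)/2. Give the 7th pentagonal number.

7·(3·7 − 1)/2 = 7·20/2 = 7·10 = 70.

70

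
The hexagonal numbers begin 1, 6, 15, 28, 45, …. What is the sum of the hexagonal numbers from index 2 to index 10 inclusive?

714

Σ i(2i−1) = 2Σi² − Σi over i = 2..10.
Σi = 55 − 1 = 54 and Σi² = 385 − 1 = 384.
2·384 − 1·54 = 714.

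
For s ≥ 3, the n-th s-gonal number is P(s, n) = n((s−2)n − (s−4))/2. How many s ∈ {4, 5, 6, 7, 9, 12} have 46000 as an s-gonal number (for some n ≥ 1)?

s = 4: P(4, 214) = 45796 and P(4, 215) = 46225; 46000 is not s-gonal.
s = 5: P(5, 175) = 45850 and P(5, 176) = 46376; 46000 is not s-gonal.
s = 6: P(6, 151) = 45451 and P(6, 152) = 46056; 46000 is not s-gonal.
s = 7: P(7, 135) = 45360 and P(7, 136) = 46036; 46000 is not s-gonal.
s = 9: P(9, 115) = 46000. ✓
s = 12: P(12, 96) = 45696 and P(12, 97) = 46657; 46000 is not s-gonal.
Hits: s ∈ {9} → 1.

1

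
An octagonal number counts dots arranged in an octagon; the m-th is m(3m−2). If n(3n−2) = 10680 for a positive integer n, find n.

Set n(3n−2) = 10680, giving 3n² − 2n − 10680 = 0.
The discriminant is 4 + 12·10680 = 128164, and √128164 = 358.
So n = (2 + 358) / 6 = 360/6 = 60.

60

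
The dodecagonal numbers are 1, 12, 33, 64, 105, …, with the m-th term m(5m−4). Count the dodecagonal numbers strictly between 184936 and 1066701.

The n-th dodecagonal number is n(5n−4).
Smallest index with value > 184936: n = 193 (giving 185473).
Largest index with value < 1066701: n = 462 (giving 1065372).
Indices 193 through 462: 270 terms.

270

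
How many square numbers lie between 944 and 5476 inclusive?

The n-th square number is n².
Smallest index with value ≥ 944: n = 31 (giving 961).
Largest index with value ≤ 5476: n = 74 (giving 5476).
Indices 31 through 74: 44 terms.

44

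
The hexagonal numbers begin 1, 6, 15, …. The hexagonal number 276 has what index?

12

Set n(2n−1) = 276, giving 2n² − n − 276 = 0.
So n = (1 + 47) / 4 = 48/4 = 12.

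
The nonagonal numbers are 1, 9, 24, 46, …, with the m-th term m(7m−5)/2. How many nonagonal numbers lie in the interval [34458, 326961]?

The n-th nonagonal number is n(7n−5)/2.
Smallest index with value ≥ 34458: n = 100 (giving 34750).
Largest index with value ≤ 326961: n = 306 (giving 326961).
Indices 100 through 306: 207 terms.

207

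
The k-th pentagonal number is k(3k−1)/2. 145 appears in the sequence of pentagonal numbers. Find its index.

Set n(3n−1)/2 = 145, giving 3n² − n − 290 = 0.
The discriminant is 1 + 24·145 = 3481, and √3481 = 59.
So n = (1 + 59) / 6 = 60/6 = 10.

10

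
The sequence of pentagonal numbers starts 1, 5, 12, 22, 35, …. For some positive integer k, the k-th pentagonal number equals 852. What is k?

24

Set n(3n−1)/2 = 852, giving 3n² − n − 1704 = 0.
The discriminant is 1 + 24·852 = 20449, and √20449 = 143.
So n = (1 + 143) / 6 = 144/6 = 24.
Check: 24·(3·24 − 1)/2 = 852. ✓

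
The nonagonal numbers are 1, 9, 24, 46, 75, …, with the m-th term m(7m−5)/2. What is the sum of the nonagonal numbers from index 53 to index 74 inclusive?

310090

Σ i(7i−5)/2 = (7Σi² − 5Σi) / 2 over i = 53..74.
Σi = 2775 − 1378 = 1397 and Σi² = 137825 − 48230 = 89595.
(7·89595 − 5·1397) / 2 = 620180/2 = 310090.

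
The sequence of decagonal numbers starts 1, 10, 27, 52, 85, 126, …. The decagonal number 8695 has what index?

Set n(4n−3) = 8695, giving 4n² − 3n − 8695 = 0.
The discriminant is 9 + 16·8695 = 139129, and √139129 = 373.
So n = (3 + 373) / 8 = 376/8 = 47.

47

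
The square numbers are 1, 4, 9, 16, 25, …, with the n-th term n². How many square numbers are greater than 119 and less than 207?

The n-th square number is n².
Smallest index with value > 119: n = 11 (giving 121).
Largest index with value < 207: n = 14 (giving 196).
Indices 11 through 14: 4 terms.

4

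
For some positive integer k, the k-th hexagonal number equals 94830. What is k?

Set n(2n−1) = 94830, giving 2n² − n − 94830 = 0.
The discriminant is 1 + 8·94830 = 758641, and √758641 = 871.
So n = (1 + 871) / 4 = 872/4 = 218.
Check: 218·(2·218 − 1) = 94830. ✓

218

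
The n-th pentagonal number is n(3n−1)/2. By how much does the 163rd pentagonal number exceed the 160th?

163·(3·163 − 1)/2 = 39772 and 160·(3·160 − 1)/2 = 38320.
Difference: 39772 − 38320 = 1452.

1452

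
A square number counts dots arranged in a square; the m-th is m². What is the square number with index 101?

10201

The 101st square number is n² with n = 101.
101² = 10201.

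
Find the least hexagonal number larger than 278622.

Solve n(2n−1) > 278622 for integer n.
The largest n with value ≤ 278622 is 373 (since 277885 ≤ 278622 < 279378), so the first above is n = 374, value 279378.

279378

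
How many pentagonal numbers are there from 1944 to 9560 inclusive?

44

The n-th pentagonal number is n(3n−1)/2.
Smallest index with value ≥ 1944: n = 37 (giving 2035).
Largest index with value ≤ 9560: n = 80 (giving 9560).
Indices 37 through 80: 44 terms.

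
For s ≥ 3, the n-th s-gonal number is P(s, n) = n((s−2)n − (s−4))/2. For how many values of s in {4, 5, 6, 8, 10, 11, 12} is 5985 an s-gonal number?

s = 4: P(4, 77) = 5929 and P(4, 78) = 6084; 5985 is not s-gonal.
s = 5: P(5, 63) = 5922 and P(5, 64) = 6112; 5985 is not s-gonal.
s = 6: P(6, 54) = 5778 and P(6, 55) = 5995; 5985 is not s-gonal.
s = 8: P(8, 45) = 5985. ✓
s = 10: P(10, 39) = 5967 and P(10, 40) = 6280; 5985 is not s-gonal.
s = 11: P(11, 36) = 5706 and P(11, 37) = 6031; 5985 is not s-gonal.
s = 12: P(12, 35) = 5985. ✓
Hits: s ∈ {8, 12} → 2.

2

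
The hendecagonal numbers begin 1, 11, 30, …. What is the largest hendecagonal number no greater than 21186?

21183

Solve n(9n−7)/2 ≤ 21186 for integer n.
n = 69 gives 21183 ≤ 21186, while n = 70 gives 21805 > 21186; so the answer is 21183.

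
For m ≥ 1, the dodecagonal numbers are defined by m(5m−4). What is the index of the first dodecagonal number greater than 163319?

Solve n(5n−4) > 163319 for integer n.
The largest n with value ≤ 163319 is 181 (since 163081 ≤ 163319 < 164892), so the first above is n = 182, value 164892.

182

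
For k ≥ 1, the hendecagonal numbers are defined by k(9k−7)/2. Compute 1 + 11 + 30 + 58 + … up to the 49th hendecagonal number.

Σ i(9i−7)/2 = (9Σi² − 7Σi) / 2 over i = 1..49.
Σi = 1225 and Σi² = 40425.
(9·40425 − 7·1225) / 2 = 355250/2 = 177625.

177625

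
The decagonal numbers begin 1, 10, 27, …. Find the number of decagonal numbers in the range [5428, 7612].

7

The n-th decagonal number is n(4n−3).
Smallest index with value ≥ 5428: n = 38 (giving 5662).
Largest index with value ≤ 7612: n = 44 (giving 7612).
Indices 38 through 44: 7 terms.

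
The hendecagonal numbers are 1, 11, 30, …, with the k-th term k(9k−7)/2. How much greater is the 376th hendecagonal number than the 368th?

376·(9·376 − 7)/2 = 634876 and 368·(9·368 − 7)/2 = 608120.
Difference: 634876 − 608120 = 26756.

26756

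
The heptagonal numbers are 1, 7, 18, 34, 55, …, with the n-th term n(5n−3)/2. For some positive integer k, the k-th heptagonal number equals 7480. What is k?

55

Set n(5n−3)/2 = 7480, giving 5n² − 3n − 14960 = 0.
The discriminant is 9 + 40·7480 = 299209, and √299209 = 547.
So n = (3 + 547) / 10 = 550/10 = 55.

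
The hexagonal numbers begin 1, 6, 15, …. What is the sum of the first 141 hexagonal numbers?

1878731

Σ i(2i−1) = 2Σi² − Σi over i = 1..141.
Σi = 10011 and Σi² = 944371.
2·944371 − 1·10011 = 1878731.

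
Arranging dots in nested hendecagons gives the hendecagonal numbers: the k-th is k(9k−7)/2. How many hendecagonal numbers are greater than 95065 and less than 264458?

The n-th hendecagonal number is n(9n−7)/2.
Smallest index with value > 95065: n = 146 (giving 95411).
Largest index with value < 264458: n = 242 (giving 262691).
Indices 146 through 242: 97 terms.

97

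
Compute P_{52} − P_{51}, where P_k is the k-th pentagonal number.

Consecutive pentagonal numbers differ by 3n − 2: here 3·52 − 2 = 154.

154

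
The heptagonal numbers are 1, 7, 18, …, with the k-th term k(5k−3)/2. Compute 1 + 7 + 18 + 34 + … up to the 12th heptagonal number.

Σ i(5i−3)/2 = (5Σi² − 3Σi) / 2 over i = 1..12.
Σi = 78 and Σi² = 650.
(5·650 − 3·78) / 2 = 3016/2 = 1508.

1508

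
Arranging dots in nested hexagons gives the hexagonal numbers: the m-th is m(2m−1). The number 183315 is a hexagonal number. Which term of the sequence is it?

303

Set n(2n−1) = 183315, giving 2n² − n − 183315 = 0.
The discriminant is 1 + 8·183315 = 1466521, and √1466521 = 1211.
So n = (1 + 1211) / 4 = 1212/4 = 303.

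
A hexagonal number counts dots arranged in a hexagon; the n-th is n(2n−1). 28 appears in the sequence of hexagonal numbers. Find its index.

4

Set n(2n−1) = 28, giving 2n² − n − 28 = 0.
The discriminant is 1 + 8·28 = 225, and √225 = 15.
So n = (1 + 15) / 4 = 16/4 = 4.
Check: 4·(2·4 − 1) = 28. ✓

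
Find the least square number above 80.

Solve n² > 80 for integer n.
The largest n with value ≤ 80 is 8 (since 64 ≤ 80 < 81), so the first above is n = 9, value 81.

81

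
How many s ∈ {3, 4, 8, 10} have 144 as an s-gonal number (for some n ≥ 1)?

1

s = 3: P(3, 16) = 136 and P(3, 17) = 153; 144 is not s-gonal.
s = 4: P(4, 12) = 144. ✓
s = 8: P(8, 7) = 133 and P(8, 8) = 176; 144 is not s-gonal.
s = 10: P(10, 6) = 126 and P(10, 7) = 175; 144 is not s-gonal.
Hits: s ∈ {4} → 1.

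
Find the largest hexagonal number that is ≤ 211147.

210925

Solve n(2n−1) ≤ 211147 for integer n.
n = 325 gives 210925 ≤ 211147, while n = 326 gives 212226 > 211147; so the answer is 210925.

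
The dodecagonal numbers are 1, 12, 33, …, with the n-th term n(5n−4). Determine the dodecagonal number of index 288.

288·(5·288 − 4) = 288·1436 = 413568.

413568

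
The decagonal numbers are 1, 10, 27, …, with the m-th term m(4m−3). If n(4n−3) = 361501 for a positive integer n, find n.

301

Set n(4n−3) = 361501, giving 4n² − 3n − 361501 = 0.
So n = (3 + 2405) / 8 = 2408/8 = 301.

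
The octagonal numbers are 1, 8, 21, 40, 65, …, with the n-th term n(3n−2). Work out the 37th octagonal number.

4033

The 37th octagonal number is n(3n−2) with n = 37.
37·(3·37 − 2) = 37·109 = 4033.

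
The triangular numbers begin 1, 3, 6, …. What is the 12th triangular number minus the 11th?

12

Consecutive triangular numbers differ by n: T_{12} − T_{11} = 12.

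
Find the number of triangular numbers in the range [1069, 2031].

The n-th triangular number is n(n+1)/2.
Smallest index with value ≥ 1069: n = 46 (giving 1081).
Largest index with value ≤ 2031: n = 63 (giving 2016).
Indices 46 through 63: 18 terms.

18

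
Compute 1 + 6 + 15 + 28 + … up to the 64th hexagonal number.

Σ i(2i−1) = 2Σi² − Σi over i = 1..64.
Σi = 2080 and Σi² = 89440.
2·89440 − 1·2080 = 176800.

176800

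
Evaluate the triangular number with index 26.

351

The 26th triangular number is n(n+1)/2 with n = 26.
26·27/2 = 702/2 = 351.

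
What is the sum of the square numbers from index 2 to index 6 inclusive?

90

Σ_{i=2}^{6} i² = 91 − 1 = 90.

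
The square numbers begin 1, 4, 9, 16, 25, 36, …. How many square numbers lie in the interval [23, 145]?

The n-th square number is n².
Smallest index with value ≥ 23: n = 5 (giving 25).
Largest index with value ≤ 145: n = 12 (giving 144).
Indices 5 through 12: 8 terms.

8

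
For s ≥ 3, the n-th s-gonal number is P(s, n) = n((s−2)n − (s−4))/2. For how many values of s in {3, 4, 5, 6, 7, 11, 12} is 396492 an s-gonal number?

s = 3: P(3, 889) = 395605 and P(3, 890) = 396495; 396492 is not s-gonal.
s = 4: P(4, 629) = 395641 and P(4, 630) = 396900; 396492 is not s-gonal.
s = 5: P(5, 514) = 396037 and P(5, 515) = 397580; 396492 is not s-gonal.
s = 6: P(6, 445) = 395605 and P(6, 446) = 397386; 396492 is not s-gonal.
s = 7: P(7, 398) = 395413 and P(7, 399) = 397404; 396492 is not s-gonal.
s = 11: P(11, 297) = 395901 and P(11, 298) = 398575; 396492 is not s-gonal.
s = 12: P(12, 282) = 396492. ✓
Hits: s ∈ {12} → 1.

1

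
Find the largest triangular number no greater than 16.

15

Solve n(n+1)/2 ≤ 16 for integer n.
n = 5 gives 15 ≤ 16, while n = 6 gives 21 > 16; so the answer is 15.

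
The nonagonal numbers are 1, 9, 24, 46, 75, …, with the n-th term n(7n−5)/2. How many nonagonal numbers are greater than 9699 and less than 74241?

The n-th nonagonal number is n(7n−5)/2.
Smallest index with value > 9699: n = 54 (giving 10071).
Largest index with value < 74241: n = 145 (giving 73225).
Indices 54 through 145: 92 terms.

92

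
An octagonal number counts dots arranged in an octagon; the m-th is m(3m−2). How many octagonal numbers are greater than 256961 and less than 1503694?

415

The n-th octagonal number is n(3n−2).
Smallest index with value > 256961: n = 294 (giving 258720).
Largest index with value < 1503694: n = 708 (giving 1502376).
Indices 294 through 708: 415 terms.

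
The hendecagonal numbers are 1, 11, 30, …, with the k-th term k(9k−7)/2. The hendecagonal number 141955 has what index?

178

Set n(9n−7)/2 = 141955, giving 9n² − 7n − 283910 = 0.
The discriminant is 49 + 72·141955 = 10220809, and √10220809 = 3197.
So n = (7 + 3197) / 18 = 3204/18 = 178.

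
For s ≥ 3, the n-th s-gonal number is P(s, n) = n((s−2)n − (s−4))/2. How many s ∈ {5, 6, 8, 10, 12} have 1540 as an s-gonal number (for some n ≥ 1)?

s = 5: P(5, 32) = 1520 and P(5, 33) = 1617; 1540 is not s-gonal.
s = 6: P(6, 28) = 1540. ✓
s = 8: P(8, 22) = 1408 and P(8, 23) = 1541; 1540 is not s-gonal.
s = 10: P(10, 20) = 1540. ✓
s = 12: P(12, 17) = 1377 and P(12, 18) = 1548; 1540 is not s-gonal.
Hits: s ∈ {6, 10} → 2.

2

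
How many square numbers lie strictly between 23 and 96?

The n-th square number is n².
Smallest index with value > 23: n = 5 (giving 25).
Largest index with value < 96: n = 9 (giving 81).
Indices 5 through 9: 5 terms.

5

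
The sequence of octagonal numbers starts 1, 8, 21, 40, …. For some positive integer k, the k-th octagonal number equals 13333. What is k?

67

Set n(3n−2) = 13333, giving 3n² − 2n − 13333 = 0.
So n = (2 + 400) / 6 = 402/6 = 67.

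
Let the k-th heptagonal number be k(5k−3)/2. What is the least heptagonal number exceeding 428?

Solve n(5n−3)/2 > 428 for integer n.
The largest n with value ≤ 428 is 13 (since 403 ≤ 428 < 469), so the first above is n = 14, value 469.

469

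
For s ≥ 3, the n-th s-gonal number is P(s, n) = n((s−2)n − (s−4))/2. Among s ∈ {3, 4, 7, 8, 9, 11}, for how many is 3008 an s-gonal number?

s = 3: P(3, 77) = 3003 and P(3, 78) = 3081; 3008 is not s-gonal.
s = 4: P(4, 54) = 2916 and P(4, 55) = 3025; 3008 is not s-gonal.
s = 7: P(7, 34) = 2839 and P(7, 35) = 3010; 3008 is not s-gonal.
s = 8: P(8, 32) = 3008. ✓
s = 9: P(9, 29) = 2871 and P(9, 30) = 3075; 3008 is not s-gonal.
s = 11: P(11, 26) = 2951 and P(11, 27) = 3186; 3008 is not s-gonal.
Hits: s ∈ {8} → 1.

1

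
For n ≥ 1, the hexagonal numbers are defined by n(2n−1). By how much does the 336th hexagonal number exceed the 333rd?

336·(2·336 − 1) = 225456 and 333·(2·333 − 1) = 221445.
Difference: 225456 − 221445 = 4011.

4011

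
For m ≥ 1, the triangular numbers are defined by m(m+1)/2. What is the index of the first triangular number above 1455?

Solve n(n+1)/2 > 1455 for integer n.
The largest n with value ≤ 1455 is 53 (since 1431 ≤ 1455 < 1485), so the first above is n = 54, value 1485.

54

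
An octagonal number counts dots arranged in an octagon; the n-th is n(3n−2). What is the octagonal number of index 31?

2821

The 31st octagonal number is n(3n−2) with n = 31.
31·(3·31 − 2) = 31·91 = 2821.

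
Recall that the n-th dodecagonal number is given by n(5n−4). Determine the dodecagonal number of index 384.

384·(5·384 − 4) = 384·1916 = 735744.

735744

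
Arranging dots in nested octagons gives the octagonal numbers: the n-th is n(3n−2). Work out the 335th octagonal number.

The 335th octagonal number is n(3n−2) with n = 335.
335·(3·335 − 2) = 335·1003 = 336005.

336005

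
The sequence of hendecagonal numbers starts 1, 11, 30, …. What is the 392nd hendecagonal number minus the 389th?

10533

392·(9·392 − 7)/2 = 690116 and 389·(9·389 − 7)/2 = 679583.
Difference: 690116 − 679583 = 10533.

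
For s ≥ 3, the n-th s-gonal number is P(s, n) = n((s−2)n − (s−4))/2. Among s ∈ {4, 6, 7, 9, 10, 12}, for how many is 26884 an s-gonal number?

s = 4: P(4, 163) = 26569 and P(4, 164) = 26896; 26884 is not s-gonal.
s = 6: P(6, 116) = 26796 and P(6, 117) = 27261; 26884 is not s-gonal.
s = 7: P(7, 104) = 26884. ✓
s = 9: P(9, 88) = 26884. ✓
s = 10: P(10, 82) = 26650 and P(10, 83) = 27307; 26884 is not s-gonal.
s = 12: P(12, 73) = 26353 and P(12, 74) = 27084; 26884 is not s-gonal.
Hits: s ∈ {7, 9} → 2.

2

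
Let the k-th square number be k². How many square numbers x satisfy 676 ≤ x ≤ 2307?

23

The n-th square number is n².
Smallest index with value ≥ 676: n = 26 (giving 676).
Largest index with value ≤ 2307: n = 48 (giving 2304).
Indices 26 through 48: 23 terms.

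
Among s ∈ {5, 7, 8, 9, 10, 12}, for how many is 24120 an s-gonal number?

1

s = 5: P(5, 126) = 23751 and P(5, 127) = 24130; 24120 is not s-gonal.
s = 7: P(7, 98) = 23863 and P(7, 99) = 24354; 24120 is not s-gonal.
s = 8: P(8, 90) = 24120. ✓
s = 9: P(9, 83) = 23904 and P(9, 84) = 24486; 24120 is not s-gonal.
s = 10: P(10, 78) = 24102 and P(10, 79) = 24727; 24120 is not s-gonal.
s = 12: P(12, 69) = 23529 and P(12, 70) = 24220; 24120 is not s-gonal.
Hits: s ∈ {8} → 1.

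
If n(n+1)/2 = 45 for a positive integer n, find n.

Set n(n+1)/2 = 45, giving n² + n − 90 = 0.
So n = (-1 + 19) / 2 = 18/2 = 9.
Check: 9·10/2 = 45. ✓

9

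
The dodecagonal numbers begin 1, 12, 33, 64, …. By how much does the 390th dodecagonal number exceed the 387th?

390·(5·390 − 4) = 758940 and 387·(5·387 − 4) = 747297.
Difference: 758940 − 747297 = 11643.

11643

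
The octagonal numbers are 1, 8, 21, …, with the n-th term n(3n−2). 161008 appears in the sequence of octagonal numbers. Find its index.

232

Set n(3n−2) = 161008, giving 3n² − 2n − 161008 = 0.
The discriminant is 4 + 12·161008 = 1932100, and √1932100 = 1390.
So n = (2 + 1390) / 6 = 1392/6 = 232.
Check: 232·(3·232 − 2) = 161008. ✓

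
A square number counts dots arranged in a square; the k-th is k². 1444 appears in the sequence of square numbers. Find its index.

38

We need n² = 1444, so n = √1444 = 38.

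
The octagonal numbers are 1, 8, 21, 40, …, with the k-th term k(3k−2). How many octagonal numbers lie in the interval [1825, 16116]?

The n-th octagonal number is n(3n−2).
Smallest index with value ≥ 1825: n = 25 (giving 1825).
Largest index with value ≤ 16116: n = 73 (giving 15841).
Indices 25 through 73: 49 terms.

49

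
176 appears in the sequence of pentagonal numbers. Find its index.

11

Set n(3n−1)/2 = 176, giving 3n² − n − 352 = 0.
The discriminant is 1 + 24·176 = 4225, and √4225 = 65.
So n = (1 + 65) / 6 = 66/6 = 11.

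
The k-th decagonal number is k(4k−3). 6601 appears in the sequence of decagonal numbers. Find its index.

41

Set n(4n−3) = 6601, giving 4n² − 3n − 6601 = 0.
The discriminant is 9 + 16·6601 = 105625, and √105625 = 325.
So n = (3 + 325) / 8 = 328/8 = 41.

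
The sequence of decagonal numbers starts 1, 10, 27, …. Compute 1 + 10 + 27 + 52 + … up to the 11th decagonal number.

1826

Σ i(4i−3) = 4Σi² − 3Σi over i = 1..11.
Σi = 66 and Σi² = 506.
4·506 − 3·66 = 1826.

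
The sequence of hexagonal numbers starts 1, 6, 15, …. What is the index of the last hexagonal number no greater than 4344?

46

Solve n(2n−1) ≤ 4344 for integer n.
n = 46 gives 4186 ≤ 4344, while n = 47 gives 4371 > 4344; so the answer is index 46.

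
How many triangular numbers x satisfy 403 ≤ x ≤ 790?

12

The n-th triangular number is n(n+1)/2.
Smallest index with value ≥ 403: n = 28 (giving 406).
Largest index with value ≤ 790: n = 39 (giving 780).
Indices 28 through 39: 12 terms.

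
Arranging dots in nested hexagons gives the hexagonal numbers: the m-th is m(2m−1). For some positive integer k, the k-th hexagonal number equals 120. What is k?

8

Set n(2n−1) = 120, giving 2n² − n − 120 = 0.
The discriminant is 1 + 8·120 = 961, and √961 = 31.
So n = (1 + 31) / 4 = 32/4 = 8.
Check: 8·(2·8 − 1) = 120. ✓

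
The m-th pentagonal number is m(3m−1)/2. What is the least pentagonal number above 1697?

Solve n(3n−1)/2 > 1697 for integer n.
The largest n with value ≤ 1697 is 33 (since 1617 ≤ 1697 < 1717), so the first above is n = 34, value 1717.

1717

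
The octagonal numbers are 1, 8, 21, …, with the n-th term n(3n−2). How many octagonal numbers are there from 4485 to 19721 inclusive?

The n-th octagonal number is n(3n−2).
Smallest index with value ≥ 4485: n = 39 (giving 4485).
Largest index with value ≤ 19721: n = 81 (giving 19521).
Indices 39 through 81: 43 terms.

43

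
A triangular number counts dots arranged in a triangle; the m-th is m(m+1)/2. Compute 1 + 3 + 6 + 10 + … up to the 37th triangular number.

9139

Σ i(i+1)/2 = (Σi² + Σi) / 2 over i = 1..37.
Σi = 703 and Σi² = 17575.
(1·17575 + 1·703) / 2 = 18278/2 = 9139.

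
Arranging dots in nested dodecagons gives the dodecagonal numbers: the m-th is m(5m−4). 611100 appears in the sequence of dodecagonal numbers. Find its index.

350

Set n(5n−4) = 611100, giving 5n² − 4n − 611100 = 0.
So n = (4 + 3496) / 10 = 3500/10 = 350.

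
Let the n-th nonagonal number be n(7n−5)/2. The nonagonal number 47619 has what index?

117

Set n(7n−5)/2 = 47619, giving 7n² − 5n − 95238 = 0.
So n = (5 + 1633) / 14 = 1638/14 = 117.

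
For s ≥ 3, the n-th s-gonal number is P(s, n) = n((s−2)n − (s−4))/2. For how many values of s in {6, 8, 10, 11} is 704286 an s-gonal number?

s = 6: P(6, 593) = 702705 and P(6, 594) = 705078; 704286 is not s-gonal.
s = 8: P(8, 484) = 701800 and P(8, 485) = 704705; 704286 is not s-gonal.
s = 10: P(10, 419) = 700987 and P(10, 420) = 704340; 704286 is not s-gonal.
s = 11: P(11, 396) = 704286. ✓
Hits: s ∈ {11} → 1.

1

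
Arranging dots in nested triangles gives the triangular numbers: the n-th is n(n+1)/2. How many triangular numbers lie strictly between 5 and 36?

The n-th triangular number is n(n+1)/2.
Smallest index with value > 5: n = 3 (giving 6).
Largest index with value < 36: n = 7 (giving 28).
Indices 3 through 7: 5 terms.

5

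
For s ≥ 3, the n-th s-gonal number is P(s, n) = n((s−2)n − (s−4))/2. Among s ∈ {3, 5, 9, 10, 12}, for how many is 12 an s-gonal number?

2

s = 3: P(3, 4) = 10 and P(3, 5) = 15; 12 is not s-gonal.
s = 5: P(5, 3) = 12. ✓
s = 9: P(9, 2) = 9 and P(9, 3) = 24; 12 is not s-gonal.
s = 10: P(10, 2) = 10 and P(10, 3) = 27; 12 is not s-gonal.
s = 12: P(12, 2) = 12. ✓
Hits: s ∈ {5, 12} → 2.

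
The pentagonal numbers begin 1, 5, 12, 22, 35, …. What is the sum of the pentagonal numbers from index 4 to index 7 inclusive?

Σ i(3i−1)/2 = (3Σi² − Σi) / 2 over i = 4..7.
Σi = 28 − 6 = 22 and Σi² = 140 − 14 = 126.
(3·126 − 1·22) / 2 = 356/2 = 178.

178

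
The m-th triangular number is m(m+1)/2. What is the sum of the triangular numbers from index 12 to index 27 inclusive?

3368

Σ i(i+1)/2 = (Σi² + Σi) / 2 over i = 12..27.
Σi = 378 − 66 = 312 and Σi² = 6930 − 506 = 6424.
(1·6424 + 1·312) / 2 = 6736/2 = 3368.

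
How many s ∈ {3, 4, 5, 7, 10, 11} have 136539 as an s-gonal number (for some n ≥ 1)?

s = 3: P(3, 522) = 136503 and P(3, 523) = 137026; 136539 is not s-gonal.
s = 4: P(4, 369) = 136161 and P(4, 370) = 136900; 136539 is not s-gonal.
s = 5: P(5, 301) = 135751 and P(5, 302) = 136655; 136539 is not s-gonal.
s = 7: P(7, 234) = 136539. ✓
s = 10: P(10, 185) = 136345 and P(10, 186) = 137826; 136539 is not s-gonal.
s = 11: P(11, 174) = 135633 and P(11, 175) = 137200; 136539 is not s-gonal.
Hits: s ∈ {7} → 1.

1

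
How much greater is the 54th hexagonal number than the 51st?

627

54·(2·54 − 1) = 5778 and 51·(2·51 − 1) = 5151.
Difference: 5778 − 5151 = 627.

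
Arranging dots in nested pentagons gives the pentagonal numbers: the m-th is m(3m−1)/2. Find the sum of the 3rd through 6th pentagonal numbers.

Σ i(3i−1)/2 = (3Σi² − Σi) / 2 over i = 3..6.
Σi = 21 − 3 = 18 and Σi² = 91 − 5 = 86.
(3·86 − 1·18) / 2 = 240/2 = 120.

120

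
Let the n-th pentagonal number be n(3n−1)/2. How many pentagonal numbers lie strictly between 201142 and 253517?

The n-th pentagonal number is n(3n−1)/2.
Smallest index with value > 201142: n = 367 (giving 201850).
Largest index with value < 253517: n = 411 (giving 253176).
Indices 367 through 411: 45 terms.

45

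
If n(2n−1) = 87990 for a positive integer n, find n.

210

Set n(2n−1) = 87990, giving 2n² − n − 87990 = 0.
The discriminant is 1 + 8·87990 = 703921, and √703921 = 839.
So n = (1 + 839) / 4 = 840/4 = 210.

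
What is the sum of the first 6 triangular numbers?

Σ i(i+1)/2 = (Σi² + Σi) / 2 over i = 1..6.
Σi = 21 and Σi² = 91.
(1·91 + 1·21) / 2 = 112/2 = 56.

56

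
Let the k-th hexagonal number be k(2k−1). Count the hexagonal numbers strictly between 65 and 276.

6

The n-th hexagonal number is n(2n−1).
Smallest index with value > 65: n = 6 (giving 66).
Largest index with value < 276: n = 11 (giving 231).
Indices 6 through 11: 6 terms.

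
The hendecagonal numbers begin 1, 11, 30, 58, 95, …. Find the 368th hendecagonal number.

608120

368·(9·368 − 7)/2 = 368·3305/2 = 608120.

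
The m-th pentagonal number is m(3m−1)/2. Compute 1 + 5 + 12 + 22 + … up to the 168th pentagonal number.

Σ i(3i−1)/2 = (3Σi² − Σi) / 2 over i = 1..168.
Σi = 14196 and Σi² = 1594684.
(3·1594684 − 1·14196) / 2 = 4769856/2 = 2384928.

2384928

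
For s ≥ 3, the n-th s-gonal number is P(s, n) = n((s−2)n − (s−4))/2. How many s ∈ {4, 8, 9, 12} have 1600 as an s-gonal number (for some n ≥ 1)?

s = 4: P(4, 40) = 1600. ✓
s = 8: P(8, 23) = 1541 and P(8, 24) = 1680; 1600 is not s-gonal.
s = 9: P(9, 21) = 1491 and P(9, 22) = 1639; 1600 is not s-gonal.
s = 12: P(12, 18) = 1548 and P(12, 19) = 1729; 1600 is not s-gonal.
Hits: s ∈ {4} → 1.

1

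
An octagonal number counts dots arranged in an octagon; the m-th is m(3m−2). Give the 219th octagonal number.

143445

The 219th octagonal number is n(3n−2) with n = 219.
219·(3·219 − 2) = 219·655 = 143445.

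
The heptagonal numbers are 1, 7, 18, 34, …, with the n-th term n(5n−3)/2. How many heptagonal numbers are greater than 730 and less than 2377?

14

The n-th heptagonal number is n(5n−3)/2.
Smallest index with value > 730: n = 18 (giving 783).
Largest index with value < 2377: n = 31 (giving 2356).
Indices 18 through 31: 14 terms.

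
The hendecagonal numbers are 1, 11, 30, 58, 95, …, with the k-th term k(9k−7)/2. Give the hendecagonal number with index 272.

331976

The 272nd hendecagonal number is n(9n−7)/2 with n = 272.
272·(9·272 − 7)/2 = 272·2441/2 = 331976.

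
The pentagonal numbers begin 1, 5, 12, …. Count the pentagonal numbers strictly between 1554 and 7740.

39

The n-th pentagonal number is n(3n−1)/2.
Smallest index with value > 1554: n = 33 (giving 1617).
Largest index with value < 7740: n = 71 (giving 7526).
Indices 33 through 71: 39 terms.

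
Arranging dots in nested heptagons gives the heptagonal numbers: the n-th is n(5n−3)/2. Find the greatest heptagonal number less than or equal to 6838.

Solve n(5n−3)/2 ≤ 6838 for integer n.
n = 52 gives 6682 ≤ 6838, while n = 53 gives 6943 > 6838; so the answer is 6682.

6682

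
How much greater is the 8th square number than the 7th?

15

n² − (n−1)² = 2n − 1, so 8² − 7² = 2·8 − 1 = 15.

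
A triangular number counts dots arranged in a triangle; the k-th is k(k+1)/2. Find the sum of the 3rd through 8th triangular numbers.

116

Σ i(i+1)/2 = (Σi² + Σi) / 2 over i = 3..8.
Σi = 36 − 3 = 33 and Σi² = 204 − 5 = 199.
(1·199 + 1·33) / 2 = 232/2 = 116.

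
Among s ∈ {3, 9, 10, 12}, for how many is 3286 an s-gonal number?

1

s = 3: P(3, 80) = 3240 and P(3, 81) = 3321; 3286 is not s-gonal.
s = 9: P(9, 31) = 3286. ✓
s = 10: P(10, 29) = 3277 and P(10, 30) = 3510; 3286 is not s-gonal.
s = 12: P(12, 26) = 3276 and P(12, 27) = 3537; 3286 is not s-gonal.
Hits: s ∈ {9} → 1.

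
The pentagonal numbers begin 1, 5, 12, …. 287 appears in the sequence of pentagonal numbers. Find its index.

14

Set n(3n−1)/2 = 287, giving 3n² − n − 574 = 0.
So n = (1 + 83) / 6 = 84/6 = 14.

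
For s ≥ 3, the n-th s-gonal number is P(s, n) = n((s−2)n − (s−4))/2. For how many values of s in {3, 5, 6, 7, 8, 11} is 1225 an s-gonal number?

s = 3: P(3, 49) = 1225. ✓
s = 5: P(5, 28) = 1162 and P(5, 29) = 1247; 1225 is not s-gonal.
s = 6: P(6, 25) = 1225. ✓
s = 7: P(7, 22) = 1177 and P(7, 23) = 1288; 1225 is not s-gonal.
s = 8: P(8, 20) = 1160 and P(8, 21) = 1281; 1225 is not s-gonal.
s = 11: P(11, 16) = 1096 and P(11, 17) = 1241; 1225 is not s-gonal.
Hits: s ∈ {3, 6} → 2.

2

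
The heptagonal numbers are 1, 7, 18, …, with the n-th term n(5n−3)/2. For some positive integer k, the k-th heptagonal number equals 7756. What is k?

Set n(5n−3)/2 = 7756, giving 5n² − 3n − 15512 = 0.
The discriminant is 9 + 40·7756 = 310249, and √310249 = 557.
So n = (3 + 557) / 10 = 560/10 = 56.

56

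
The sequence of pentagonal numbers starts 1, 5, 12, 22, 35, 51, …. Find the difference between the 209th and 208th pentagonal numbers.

625

Consecutive pentagonal numbers differ by 3n − 2: here 3·209 − 2 = 625.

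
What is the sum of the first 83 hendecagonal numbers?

861042

Σ i(9i−7)/2 = (9Σi² − 7Σi) / 2 over i = 1..83.
Σi = 3486 and Σi² = 194054.
(9·194054 − 7·3486) / 2 = 1722084/2 = 861042.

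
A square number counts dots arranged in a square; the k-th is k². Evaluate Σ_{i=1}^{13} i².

Σ_{i=1}^{13} i² = 13·14·27/6 = 819.

819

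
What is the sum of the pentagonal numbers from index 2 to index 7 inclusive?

Σ i(3i−1)/2 = (3Σi² − Σi) / 2 over i = 2..7.
Σi = 28 − 1 = 27 and Σi² = 140 − 1 = 139.
(3·139 − 1·27) / 2 = 390/2 = 195.

195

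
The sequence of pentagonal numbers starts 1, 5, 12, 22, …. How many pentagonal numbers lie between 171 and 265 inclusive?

The n-th pentagonal number is n(3n−1)/2.
Smallest index with value ≥ 171: n = 11 (giving 176).
Largest index with value ≤ 265: n = 13 (giving 247).
Indices 11 through 13: 3 terms.

3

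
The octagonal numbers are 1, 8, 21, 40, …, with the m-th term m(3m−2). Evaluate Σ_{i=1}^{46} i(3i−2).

Σ i(3i−2) = 3Σi² − 2Σi over i = 1..46.
Σi = 1081 and Σi² = 33511.
3·33511 − 2·1081 = 98371.

98371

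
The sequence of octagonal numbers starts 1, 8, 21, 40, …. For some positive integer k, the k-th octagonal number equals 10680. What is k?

Set n(3n−2) = 10680, giving 3n² − 2n − 10680 = 0.
The discriminant is 4 + 12·10680 = 128164, and √128164 = 358.
So n = (2 + 358) / 6 = 360/6 = 60.

60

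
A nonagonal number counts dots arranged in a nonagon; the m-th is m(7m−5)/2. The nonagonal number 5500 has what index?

Set n(7n−5)/2 = 5500, giving 7n² − 5n − 11000 = 0.
So n = (5 + 555) / 14 = 560/14 = 40.
Check: 40·(7·40 − 5)/2 = 5500. ✓

40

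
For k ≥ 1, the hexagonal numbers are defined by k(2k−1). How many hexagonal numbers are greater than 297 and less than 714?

The n-th hexagonal number is n(2n−1).
Smallest index with value > 297: n = 13 (giving 325).
Largest index with value < 714: n = 19 (giving 703).
Indices 13 through 19: 7 terms.

7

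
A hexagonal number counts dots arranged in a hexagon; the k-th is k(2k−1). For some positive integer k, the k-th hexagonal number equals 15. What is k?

3

Set n(2n−1) = 15, giving 2n² − n − 15 = 0.
The discriminant is 1 + 8·15 = 121, and √121 = 11.
So n = (1 + 11) / 4 = 12/4 = 3.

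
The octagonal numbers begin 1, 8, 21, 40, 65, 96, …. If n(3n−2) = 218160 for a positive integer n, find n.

Set n(3n−2) = 218160, giving 3n² − 2n − 218160 = 0.
So n = (2 + 1618) / 6 = 1620/6 = 270.

270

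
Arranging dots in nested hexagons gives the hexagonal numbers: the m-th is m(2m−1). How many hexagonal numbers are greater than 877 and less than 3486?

20

The n-th hexagonal number is n(2n−1).
Smallest index with value > 877: n = 22 (giving 946).
Largest index with value < 3486: n = 41 (giving 3321).
Indices 22 through 41: 20 terms.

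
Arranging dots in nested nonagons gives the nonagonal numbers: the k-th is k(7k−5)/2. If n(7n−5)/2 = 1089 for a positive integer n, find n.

Set n(7n−5)/2 = 1089, giving 7n² − 5n − 2178 = 0.
The discriminant is 25 + 56·1089 = 61009, and √61009 = 247.
So n = (5 + 247) / 14 = 252/14 = 18.

18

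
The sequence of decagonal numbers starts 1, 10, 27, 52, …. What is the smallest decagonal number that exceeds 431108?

431977

Solve n(4n−3) > 431108 for integer n.
The largest n with value ≤ 431108 is 328 (since 429352 ≤ 431108 < 431977), so the first above is n = 329, value 431977.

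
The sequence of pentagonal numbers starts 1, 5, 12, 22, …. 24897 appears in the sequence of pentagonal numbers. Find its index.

Set n(3n−1)/2 = 24897, giving 3n² − n − 49794 = 0.
The discriminant is 1 + 24·24897 = 597529, and √597529 = 773.
So n = (1 + 773) / 6 = 774/6 = 129.

129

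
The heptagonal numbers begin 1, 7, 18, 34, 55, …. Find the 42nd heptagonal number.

The 42nd heptagonal number is n(5n−3)/2 with n = 42.
42·(5·42 − 3)/2 = 42·207/2 = 4347.

4347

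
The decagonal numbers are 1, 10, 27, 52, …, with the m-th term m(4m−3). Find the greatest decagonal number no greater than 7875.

Solve n(4n−3) ≤ 7875 for integer n.
n = 44 gives 7612 ≤ 7875, while n = 45 gives 7965 > 7875; so the answer is 7612.

7612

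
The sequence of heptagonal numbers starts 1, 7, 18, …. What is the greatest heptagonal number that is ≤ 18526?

18361

Solve n(5n−3)/2 ≤ 18526 for integer n.
n = 86 gives 18361 ≤ 18526, while n = 87 gives 18792 > 18526; so the answer is 18361.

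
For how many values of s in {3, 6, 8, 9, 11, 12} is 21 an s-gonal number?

2

s = 3: P(3, 6) = 21. ✓
s = 6: P(6, 3) = 15 and P(6, 4) = 28; 21 is not s-gonal.
s = 8: P(8, 3) = 21. ✓
s = 9: P(9, 2) = 9 and P(9, 3) = 24; 21 is not s-gonal.
s = 11: P(11, 2) = 11 and P(11, 3) = 30; 21 is not s-gonal.
s = 12: P(12, 2) = 12 and P(12, 3) = 33; 21 is not s-gonal.
Hits: s ∈ {3, 8} → 2.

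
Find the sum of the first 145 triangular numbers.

518665

Σ i(i+1)/2 = (Σi² + Σi) / 2 over i = 1..145.
Σi = 10585 and Σi² = 1026745.
(1·1026745 + 1·10585) / 2 = 1037330/2 = 518665.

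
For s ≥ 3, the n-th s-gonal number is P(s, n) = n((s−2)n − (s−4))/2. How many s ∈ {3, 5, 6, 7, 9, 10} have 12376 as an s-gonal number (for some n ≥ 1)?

2

s = 3: P(3, 156) = 12246 and P(3, 157) = 12403; 12376 is not s-gonal.
s = 5: P(5, 91) = 12376. ✓
s = 6: P(6, 78) = 12090 and P(6, 79) = 12403; 12376 is not s-gonal.
s = 7: P(7, 70) = 12145 and P(7, 71) = 12496; 12376 is not s-gonal.
s = 9: P(9, 59) = 12036 and P(9, 60) = 12450; 12376 is not s-gonal.
s = 10: P(10, 56) = 12376. ✓
Hits: s ∈ {5, 10} → 2.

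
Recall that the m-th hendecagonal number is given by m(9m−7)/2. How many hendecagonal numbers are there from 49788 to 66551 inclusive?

The n-th hendecagonal number is n(9n−7)/2.
Smallest index with value ≥ 49788: n = 106 (giving 50191).
Largest index with value ≤ 66551: n = 122 (giving 66551).
Indices 106 through 122: 17 terms.

17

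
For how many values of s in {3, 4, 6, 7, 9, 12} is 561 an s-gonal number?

3

s = 3: P(3, 33) = 561. ✓
s = 4: P(4, 23) = 529 and P(4, 24) = 576; 561 is not s-gonal.
s = 6: P(6, 17) = 561. ✓
s = 7: P(7, 15) = 540 and P(7, 16) = 616; 561 is not s-gonal.
s = 9: P(9, 13) = 559 and P(9, 14) = 651; 561 is not s-gonal.
s = 12: P(12, 11) = 561. ✓
Hits: s ∈ {3, 6, 12} → 3.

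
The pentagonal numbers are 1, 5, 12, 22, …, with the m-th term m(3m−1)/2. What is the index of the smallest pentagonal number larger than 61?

Solve n(3n−1)/2 > 61 for integer n.
The largest n with value ≤ 61 is 6 (since 51 ≤ 61 < 70), so the first above is n = 7, value 70.

7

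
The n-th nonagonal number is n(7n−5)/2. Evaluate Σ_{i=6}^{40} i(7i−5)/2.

75285

Σ i(7i−5)/2 = (7Σi² − 5Σi) / 2 over i = 6..40.
Σi = 820 − 15 = 805 and Σi² = 22140 − 55 = 22085.
(7·22085 − 5·805) / 2 = 150570/2 = 75285.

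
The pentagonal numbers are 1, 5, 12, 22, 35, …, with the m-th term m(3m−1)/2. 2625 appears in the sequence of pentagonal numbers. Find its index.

Set n(3n−1)/2 = 2625, giving 3n² − n − 5250 = 0.
The discriminant is 1 + 24·2625 = 63001, and √63001 = 251.
So n = (1 + 251) / 6 = 252/6 = 42.

42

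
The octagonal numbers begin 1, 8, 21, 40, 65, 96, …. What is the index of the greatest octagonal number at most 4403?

Solve n(3n−2) ≤ 4403 for integer n.
n = 38 gives 4256 ≤ 4403, while n = 39 gives 4485 > 4403; so the answer is index 38.

38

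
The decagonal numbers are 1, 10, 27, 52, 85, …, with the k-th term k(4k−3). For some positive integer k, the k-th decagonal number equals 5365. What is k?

37

Set n(4n−3) = 5365, giving 4n² − 3n − 5365 = 0.
The discriminant is 9 + 16·5365 = 85849, and √85849 = 293.
So n = (3 + 293) / 8 = 296/8 = 37.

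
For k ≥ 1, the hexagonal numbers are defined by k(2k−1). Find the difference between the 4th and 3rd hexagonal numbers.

13

Consecutive hexagonal numbers differ by 4n − 3: here 4·4 − 3 = 13.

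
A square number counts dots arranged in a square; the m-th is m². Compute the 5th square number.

5² = 25.

25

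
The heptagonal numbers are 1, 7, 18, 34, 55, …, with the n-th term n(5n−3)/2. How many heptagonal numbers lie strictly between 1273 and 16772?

60

The n-th heptagonal number is n(5n−3)/2.
Smallest index with value > 1273: n = 23 (giving 1288).
Largest index with value < 16772: n = 82 (giving 16687).
Indices 23 through 82: 60 terms.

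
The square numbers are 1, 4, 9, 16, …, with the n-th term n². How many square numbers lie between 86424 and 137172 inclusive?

The n-th square number is n².
Smallest index with value ≥ 86424: n = 294 (giving 86436).
Largest index with value ≤ 137172: n = 370 (giving 136900).
Indices 294 through 370: 77 terms.

77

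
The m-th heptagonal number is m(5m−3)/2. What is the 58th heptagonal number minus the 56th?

58·(5·58 − 3)/2 = 8323 and 56·(5·56 − 3)/2 = 7756.
Difference: 8323 − 7756 = 567.

567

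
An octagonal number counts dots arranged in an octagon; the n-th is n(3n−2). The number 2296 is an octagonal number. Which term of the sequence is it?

28

Set n(3n−2) = 2296, giving 3n² − 2n − 2296 = 0.
The discriminant is 4 + 12·2296 = 27556, and √27556 = 166.
So n = (2 + 166) / 6 = 168/6 = 28.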